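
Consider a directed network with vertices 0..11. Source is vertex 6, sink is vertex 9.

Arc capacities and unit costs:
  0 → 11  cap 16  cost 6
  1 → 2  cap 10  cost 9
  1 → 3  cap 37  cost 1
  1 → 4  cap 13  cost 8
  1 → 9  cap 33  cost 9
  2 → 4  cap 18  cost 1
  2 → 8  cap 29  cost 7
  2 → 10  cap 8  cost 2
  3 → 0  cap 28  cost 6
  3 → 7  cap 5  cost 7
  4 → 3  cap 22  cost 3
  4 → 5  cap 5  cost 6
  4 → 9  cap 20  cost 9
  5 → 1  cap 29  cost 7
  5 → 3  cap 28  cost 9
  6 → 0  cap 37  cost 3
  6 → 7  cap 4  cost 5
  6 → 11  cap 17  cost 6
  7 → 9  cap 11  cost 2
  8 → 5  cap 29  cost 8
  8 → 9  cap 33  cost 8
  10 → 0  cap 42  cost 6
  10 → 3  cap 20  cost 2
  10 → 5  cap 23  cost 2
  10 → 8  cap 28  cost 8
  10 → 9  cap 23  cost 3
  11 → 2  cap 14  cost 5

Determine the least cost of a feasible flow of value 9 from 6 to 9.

Minimum cost for 9 units: 108

shortest-cost path #1: 6→7→9 push 4 @ unit cost 7 (adds 28)
shortest-cost path #2: 6→11→2→10→9 push 5 @ unit cost 16 (adds 80)
total cost = 108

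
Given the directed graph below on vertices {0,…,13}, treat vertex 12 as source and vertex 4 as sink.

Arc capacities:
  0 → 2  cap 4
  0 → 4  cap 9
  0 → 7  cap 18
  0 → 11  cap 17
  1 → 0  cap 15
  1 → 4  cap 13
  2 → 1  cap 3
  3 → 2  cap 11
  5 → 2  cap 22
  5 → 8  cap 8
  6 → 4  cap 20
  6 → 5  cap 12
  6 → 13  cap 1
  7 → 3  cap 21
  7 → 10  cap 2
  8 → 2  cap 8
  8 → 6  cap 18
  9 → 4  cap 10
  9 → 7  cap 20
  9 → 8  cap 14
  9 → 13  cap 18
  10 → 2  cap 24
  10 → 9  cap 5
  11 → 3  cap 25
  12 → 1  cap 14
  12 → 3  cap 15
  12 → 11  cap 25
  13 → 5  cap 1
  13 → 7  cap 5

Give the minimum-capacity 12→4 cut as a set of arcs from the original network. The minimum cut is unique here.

Min-cut arcs: {(2,1), (12,1)} (total capacity 17)

augment #1: 12→1→4 push 13
augment #2: 12→1→0→4 push 1
augment #3: 12→3→2→1→0→4 push 3
max flow = 17; residual-reachable set from 12 gives S-side
cut edges (S→T): {(2,1), (12,1)} total cap 17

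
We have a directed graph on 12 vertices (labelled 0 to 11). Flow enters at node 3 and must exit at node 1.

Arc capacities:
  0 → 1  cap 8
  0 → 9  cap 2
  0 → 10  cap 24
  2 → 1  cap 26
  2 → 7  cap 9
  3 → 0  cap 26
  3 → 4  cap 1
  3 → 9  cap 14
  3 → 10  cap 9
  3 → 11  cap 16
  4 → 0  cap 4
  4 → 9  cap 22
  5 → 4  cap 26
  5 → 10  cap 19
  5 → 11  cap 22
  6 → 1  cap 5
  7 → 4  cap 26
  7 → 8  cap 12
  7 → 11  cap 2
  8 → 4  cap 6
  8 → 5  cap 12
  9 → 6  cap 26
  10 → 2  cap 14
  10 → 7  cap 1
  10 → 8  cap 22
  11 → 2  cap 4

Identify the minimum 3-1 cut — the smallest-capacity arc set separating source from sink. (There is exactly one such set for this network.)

augment #1: 3→0→1 push 8
augment #2: 3→9→6→1 push 5
augment #3: 3→10→2→1 push 9
augment #4: 3→11→2→1 push 4
augment #5: 3→0→10→2→1 push 5
max flow = 31; residual-reachable set from 3 gives S-side
cut edges (S→T): {(0,1), (6,1), (10,2), (11,2)} total cap 31

Min-cut arcs: {(0,1), (6,1), (10,2), (11,2)} (total capacity 31)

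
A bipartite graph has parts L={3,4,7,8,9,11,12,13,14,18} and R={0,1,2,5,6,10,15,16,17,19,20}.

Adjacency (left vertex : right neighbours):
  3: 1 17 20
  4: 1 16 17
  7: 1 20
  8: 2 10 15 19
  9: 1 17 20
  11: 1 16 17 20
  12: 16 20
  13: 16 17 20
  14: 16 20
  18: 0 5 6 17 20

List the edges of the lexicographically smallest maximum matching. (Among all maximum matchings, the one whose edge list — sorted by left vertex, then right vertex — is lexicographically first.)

Lex-smallest maximum matching: {(3,1), (4,16), (7,20), (8,2), (9,17), (18,0)}

|M| = 6 (so the lex-smallest maximum matching has 6 edges)
process left vertices in ascending order; for each, take the smallest-labelled available neighbour that still permits 6 edges overall, or leave it unmatched if none does
lex-smallest matching: {3-1, 4-16, 7-20, 8-2, 9-17, 18-0}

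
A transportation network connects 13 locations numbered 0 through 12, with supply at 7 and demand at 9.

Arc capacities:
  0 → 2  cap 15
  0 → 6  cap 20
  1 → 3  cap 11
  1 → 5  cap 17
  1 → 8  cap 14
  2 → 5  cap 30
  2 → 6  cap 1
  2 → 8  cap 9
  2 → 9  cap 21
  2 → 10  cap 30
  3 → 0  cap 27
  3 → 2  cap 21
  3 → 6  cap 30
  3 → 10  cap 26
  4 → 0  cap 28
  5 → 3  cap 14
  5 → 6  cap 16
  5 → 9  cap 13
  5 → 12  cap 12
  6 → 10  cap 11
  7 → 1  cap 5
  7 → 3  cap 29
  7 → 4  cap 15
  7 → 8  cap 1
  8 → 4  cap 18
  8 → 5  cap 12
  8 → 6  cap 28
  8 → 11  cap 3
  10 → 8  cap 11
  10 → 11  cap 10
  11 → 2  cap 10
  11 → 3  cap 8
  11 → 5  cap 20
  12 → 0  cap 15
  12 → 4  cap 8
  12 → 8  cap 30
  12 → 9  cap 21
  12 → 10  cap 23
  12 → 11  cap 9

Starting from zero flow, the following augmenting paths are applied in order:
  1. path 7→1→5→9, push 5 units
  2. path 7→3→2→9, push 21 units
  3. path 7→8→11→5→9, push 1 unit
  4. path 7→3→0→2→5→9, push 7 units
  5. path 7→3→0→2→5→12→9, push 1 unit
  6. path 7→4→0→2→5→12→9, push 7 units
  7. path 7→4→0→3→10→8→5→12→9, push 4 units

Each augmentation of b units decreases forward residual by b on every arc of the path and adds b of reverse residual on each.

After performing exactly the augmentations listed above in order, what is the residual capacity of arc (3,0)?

Residual capacity of (3,0): 23

after path 1 (7→1→5→9, push 5): res(3,0)=27
after path 2 (7→3→2→9, push 21): res(3,0)=27
after path 3 (7→8→11→5→9, push 1): res(3,0)=27
after path 4 (7→3→0→2→5→9, push 7): res(3,0)=20
after path 5 (7→3→0→2→5→12→9, push 1): res(3,0)=19
after path 6 (7→4→0→2→5→12→9, push 7): res(3,0)=19
after path 7 (7→4→0→3→10→8→5→12→9, push 4): res(3,0)=23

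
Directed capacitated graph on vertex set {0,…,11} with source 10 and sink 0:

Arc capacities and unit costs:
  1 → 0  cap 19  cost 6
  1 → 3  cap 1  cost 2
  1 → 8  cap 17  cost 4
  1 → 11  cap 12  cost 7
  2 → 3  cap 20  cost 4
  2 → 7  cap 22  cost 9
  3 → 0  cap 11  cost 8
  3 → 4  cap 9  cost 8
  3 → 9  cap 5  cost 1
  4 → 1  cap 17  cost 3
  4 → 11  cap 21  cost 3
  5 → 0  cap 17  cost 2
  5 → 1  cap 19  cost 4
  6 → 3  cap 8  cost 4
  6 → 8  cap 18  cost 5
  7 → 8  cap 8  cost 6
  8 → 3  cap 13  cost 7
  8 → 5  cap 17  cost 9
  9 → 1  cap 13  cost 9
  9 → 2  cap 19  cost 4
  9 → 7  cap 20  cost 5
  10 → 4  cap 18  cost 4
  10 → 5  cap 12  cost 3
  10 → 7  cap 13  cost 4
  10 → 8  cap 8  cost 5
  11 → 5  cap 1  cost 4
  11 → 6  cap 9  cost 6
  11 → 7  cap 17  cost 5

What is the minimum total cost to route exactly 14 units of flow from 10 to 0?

shortest-cost path #1: 10→5→0 push 12 @ unit cost 5 (adds 60)
shortest-cost path #2: 10→4→1→0 push 2 @ unit cost 13 (adds 26)
total cost = 86

Minimum cost for 14 units: 86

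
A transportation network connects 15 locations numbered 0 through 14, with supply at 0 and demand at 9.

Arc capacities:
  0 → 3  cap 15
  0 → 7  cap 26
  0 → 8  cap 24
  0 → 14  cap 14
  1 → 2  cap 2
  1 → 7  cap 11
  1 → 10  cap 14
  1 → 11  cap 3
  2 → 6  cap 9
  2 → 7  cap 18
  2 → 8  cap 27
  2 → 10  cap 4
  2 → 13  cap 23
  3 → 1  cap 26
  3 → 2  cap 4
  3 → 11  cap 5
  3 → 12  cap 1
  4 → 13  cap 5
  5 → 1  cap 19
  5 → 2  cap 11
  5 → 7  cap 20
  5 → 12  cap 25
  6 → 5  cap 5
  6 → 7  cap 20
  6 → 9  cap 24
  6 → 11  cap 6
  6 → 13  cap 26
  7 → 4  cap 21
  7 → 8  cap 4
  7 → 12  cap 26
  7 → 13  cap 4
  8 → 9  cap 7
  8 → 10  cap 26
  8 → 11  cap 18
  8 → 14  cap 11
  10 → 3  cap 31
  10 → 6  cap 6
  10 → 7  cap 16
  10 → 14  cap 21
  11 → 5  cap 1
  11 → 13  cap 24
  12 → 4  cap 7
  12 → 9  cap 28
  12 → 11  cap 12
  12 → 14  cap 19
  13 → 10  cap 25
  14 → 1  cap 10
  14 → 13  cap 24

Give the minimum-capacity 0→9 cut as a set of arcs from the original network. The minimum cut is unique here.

augment #1: 0→8→9 push 7
augment #2: 0→3→12→9 push 1
augment #3: 0→7→12→9 push 26
augment #4: 0→3→2→6→9 push 4
augment #5: 0→8→10→6→9 push 6
augment #6: 0→3→1→2→6→9 push 2
augment #7: 0→3→11→5→12→9 push 1
max flow = 47; residual-reachable set from 0 gives S-side
cut edges (S→T): {(1,2), (3,2), (3,12), (7,12), (8,9), (10,6), (11,5)} total cap 47

Min-cut arcs: {(1,2), (3,2), (3,12), (7,12), (8,9), (10,6), (11,5)} (total capacity 47)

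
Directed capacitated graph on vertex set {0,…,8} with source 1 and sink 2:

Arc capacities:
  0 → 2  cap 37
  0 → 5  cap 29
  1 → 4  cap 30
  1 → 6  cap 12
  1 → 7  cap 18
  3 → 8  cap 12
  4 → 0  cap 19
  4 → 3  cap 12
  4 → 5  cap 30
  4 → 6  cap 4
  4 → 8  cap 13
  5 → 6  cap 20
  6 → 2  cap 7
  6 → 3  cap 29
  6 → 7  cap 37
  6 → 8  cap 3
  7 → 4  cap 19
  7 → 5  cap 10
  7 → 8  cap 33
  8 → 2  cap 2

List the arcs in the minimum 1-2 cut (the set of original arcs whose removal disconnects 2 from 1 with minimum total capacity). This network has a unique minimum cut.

augment #1: 1→6→2 push 7
augment #2: 1→4→0→2 push 19
augment #3: 1→4→8→2 push 2
max flow = 28; residual-reachable set from 1 gives S-side
cut edges (S→T): {(4,0), (6,2), (8,2)} total cap 28

Min-cut arcs: {(4,0), (6,2), (8,2)} (total capacity 28)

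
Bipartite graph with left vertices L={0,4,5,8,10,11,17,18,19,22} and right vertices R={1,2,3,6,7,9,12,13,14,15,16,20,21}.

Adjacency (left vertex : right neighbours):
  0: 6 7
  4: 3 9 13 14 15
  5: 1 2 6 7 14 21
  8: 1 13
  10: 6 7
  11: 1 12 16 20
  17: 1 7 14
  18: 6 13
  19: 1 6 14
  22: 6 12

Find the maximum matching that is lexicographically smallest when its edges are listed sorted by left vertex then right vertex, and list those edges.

Lex-smallest maximum matching: {(0,6), (4,3), (5,2), (8,1), (10,7), (11,16), (17,14), (18,13), (22,12)}

|M| = 9 (so the lex-smallest maximum matching has 9 edges)
process left vertices in ascending order; for each, take the smallest-labelled available neighbour that still permits 9 edges overall, or leave it unmatched if none does
lex-smallest matching: {0-6, 4-3, 5-2, 8-1, 10-7, 11-16, 17-14, 18-13, 22-12}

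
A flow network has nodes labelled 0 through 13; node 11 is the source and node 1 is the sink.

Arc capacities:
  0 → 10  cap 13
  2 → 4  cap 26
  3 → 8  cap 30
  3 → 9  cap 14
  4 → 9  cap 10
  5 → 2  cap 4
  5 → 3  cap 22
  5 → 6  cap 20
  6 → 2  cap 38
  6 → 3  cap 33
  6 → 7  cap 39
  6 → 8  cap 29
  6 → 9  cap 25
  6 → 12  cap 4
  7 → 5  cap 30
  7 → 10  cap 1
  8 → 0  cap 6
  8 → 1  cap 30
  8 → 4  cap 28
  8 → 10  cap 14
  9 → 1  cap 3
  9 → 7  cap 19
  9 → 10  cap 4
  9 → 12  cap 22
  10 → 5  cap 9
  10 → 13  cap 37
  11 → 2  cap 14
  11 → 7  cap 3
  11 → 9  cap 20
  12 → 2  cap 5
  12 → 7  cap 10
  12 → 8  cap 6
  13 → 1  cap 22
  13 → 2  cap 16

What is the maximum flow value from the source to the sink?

Maximum flow value: 33

augment #1: 11→9→1 bottleneck 3, total now 3
augment #2: 11→7→10→13→1 bottleneck 1, total now 4
augment #3: 11→9→10→13→1 bottleneck 4, total now 8
augment #4: 11→9→12→8→1 bottleneck 6, total now 14
augment #5: 11→7→5→3→8→1 bottleneck 2, total now 16
augment #6: 11→9→7→5→3→8→1 bottleneck 7, total now 23
augment #7: 11→2→4→9→7→5→3→8→1 bottleneck 10, total now 33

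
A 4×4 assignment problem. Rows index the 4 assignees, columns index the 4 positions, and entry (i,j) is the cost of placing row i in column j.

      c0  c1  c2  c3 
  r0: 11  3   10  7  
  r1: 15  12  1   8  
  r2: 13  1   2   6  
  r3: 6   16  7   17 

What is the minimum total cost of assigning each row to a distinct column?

Minimum assignment cost: 15

optimal assignment: row0→col3 (cost 7), row1→col2 (cost 1), row2→col1 (cost 1), row3→col0 (cost 6)
total = 7 + 1 + 1 + 6 = 15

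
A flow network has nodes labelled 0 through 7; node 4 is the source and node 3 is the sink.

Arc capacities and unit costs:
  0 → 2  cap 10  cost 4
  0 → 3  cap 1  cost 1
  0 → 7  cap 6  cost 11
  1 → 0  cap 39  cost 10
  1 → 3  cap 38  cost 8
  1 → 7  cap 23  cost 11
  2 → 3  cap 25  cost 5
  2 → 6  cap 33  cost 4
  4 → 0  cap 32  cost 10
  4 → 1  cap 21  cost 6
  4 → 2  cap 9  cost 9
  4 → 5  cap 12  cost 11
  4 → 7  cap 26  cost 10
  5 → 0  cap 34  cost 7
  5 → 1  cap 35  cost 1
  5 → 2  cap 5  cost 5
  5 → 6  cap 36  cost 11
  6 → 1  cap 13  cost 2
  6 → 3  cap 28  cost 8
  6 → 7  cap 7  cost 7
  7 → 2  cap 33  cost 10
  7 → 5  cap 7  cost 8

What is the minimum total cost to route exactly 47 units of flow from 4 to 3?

Minimum cost for 47 units: 741

shortest-cost path #1: 4→0→3 push 1 @ unit cost 11 (adds 11)
shortest-cost path #2: 4→1→3 push 21 @ unit cost 14 (adds 294)
shortest-cost path #3: 4→2→3 push 9 @ unit cost 14 (adds 126)
shortest-cost path #4: 4→0→2→3 push 10 @ unit cost 19 (adds 190)
shortest-cost path #5: 4→5→1→3 push 6 @ unit cost 20 (adds 120)
total cost = 741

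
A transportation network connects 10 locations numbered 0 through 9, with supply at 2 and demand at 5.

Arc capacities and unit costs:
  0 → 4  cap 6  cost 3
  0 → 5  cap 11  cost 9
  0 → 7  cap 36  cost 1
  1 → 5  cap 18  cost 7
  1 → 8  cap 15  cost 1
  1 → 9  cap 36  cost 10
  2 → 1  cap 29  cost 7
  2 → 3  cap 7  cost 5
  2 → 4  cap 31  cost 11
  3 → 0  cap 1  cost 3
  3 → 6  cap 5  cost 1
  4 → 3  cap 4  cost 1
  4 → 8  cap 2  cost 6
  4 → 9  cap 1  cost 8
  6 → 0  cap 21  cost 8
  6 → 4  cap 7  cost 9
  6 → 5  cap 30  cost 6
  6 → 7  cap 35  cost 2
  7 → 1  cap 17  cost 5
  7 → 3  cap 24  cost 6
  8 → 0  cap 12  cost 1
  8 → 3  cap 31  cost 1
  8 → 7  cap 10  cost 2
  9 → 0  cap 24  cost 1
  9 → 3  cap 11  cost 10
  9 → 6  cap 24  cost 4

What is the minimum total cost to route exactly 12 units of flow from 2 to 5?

Minimum cost for 12 units: 158

shortest-cost path #1: 2→3→6→5 push 5 @ unit cost 12 (adds 60)
shortest-cost path #2: 2→1→5 push 7 @ unit cost 14 (adds 98)
total cost = 158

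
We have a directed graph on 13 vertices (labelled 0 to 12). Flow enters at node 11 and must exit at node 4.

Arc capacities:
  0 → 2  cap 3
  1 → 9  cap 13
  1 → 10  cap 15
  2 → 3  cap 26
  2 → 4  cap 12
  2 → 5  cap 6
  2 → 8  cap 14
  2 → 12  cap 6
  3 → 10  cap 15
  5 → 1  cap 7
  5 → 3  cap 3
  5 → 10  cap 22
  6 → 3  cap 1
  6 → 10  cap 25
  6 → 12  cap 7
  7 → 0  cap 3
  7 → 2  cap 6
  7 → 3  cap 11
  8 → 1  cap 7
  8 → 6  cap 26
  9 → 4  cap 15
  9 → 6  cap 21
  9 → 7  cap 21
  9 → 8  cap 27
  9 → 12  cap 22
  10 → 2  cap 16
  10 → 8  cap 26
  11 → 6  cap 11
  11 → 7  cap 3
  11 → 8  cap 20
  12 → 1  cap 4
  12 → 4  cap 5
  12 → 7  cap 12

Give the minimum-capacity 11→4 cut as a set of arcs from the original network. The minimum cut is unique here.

augment #1: 11→6→12→4 push 5
augment #2: 11→7→2→4 push 3
augment #3: 11→6→10→2→4 push 6
augment #4: 11→8→1→9→4 push 7
augment #5: 11→8→6→10→2→4 push 3
augment #6: 11→8→6→12→1→9→4 push 2
augment #7: 11→8→6→10→2→5→1→9→4 push 4
max flow = 30; residual-reachable set from 11 gives S-side
cut edges (S→T): {(1,9), (2,4), (12,4)} total cap 30

Min-cut arcs: {(1,9), (2,4), (12,4)} (total capacity 30)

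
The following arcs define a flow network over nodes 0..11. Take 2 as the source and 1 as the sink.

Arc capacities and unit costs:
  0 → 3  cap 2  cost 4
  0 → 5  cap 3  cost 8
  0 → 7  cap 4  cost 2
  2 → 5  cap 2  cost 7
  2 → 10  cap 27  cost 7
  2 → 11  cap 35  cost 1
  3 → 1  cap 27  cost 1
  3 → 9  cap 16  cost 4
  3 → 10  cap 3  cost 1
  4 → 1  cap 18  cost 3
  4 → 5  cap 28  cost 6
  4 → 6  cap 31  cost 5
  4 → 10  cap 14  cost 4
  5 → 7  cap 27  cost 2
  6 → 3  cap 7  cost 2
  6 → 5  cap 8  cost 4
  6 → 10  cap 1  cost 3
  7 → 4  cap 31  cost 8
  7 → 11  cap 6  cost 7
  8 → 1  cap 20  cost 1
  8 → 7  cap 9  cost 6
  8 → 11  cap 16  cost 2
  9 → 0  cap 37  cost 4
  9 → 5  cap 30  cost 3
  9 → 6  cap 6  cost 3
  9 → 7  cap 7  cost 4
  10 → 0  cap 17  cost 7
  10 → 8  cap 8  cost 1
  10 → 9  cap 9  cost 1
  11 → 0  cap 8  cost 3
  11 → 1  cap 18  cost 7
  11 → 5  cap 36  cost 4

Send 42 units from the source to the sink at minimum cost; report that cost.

shortest-cost path #1: 2→11→1 push 18 @ unit cost 8 (adds 144)
shortest-cost path #2: 2→11→0→3→1 push 2 @ unit cost 9 (adds 18)
shortest-cost path #3: 2→10→8→1 push 8 @ unit cost 9 (adds 72)
shortest-cost path #4: 2→10→9→6→3→1 push 6 @ unit cost 14 (adds 84)
shortest-cost path #5: 2→11→0→7→4→1 push 4 @ unit cost 17 (adds 68)
shortest-cost path #6: 2→11→5→7→4→1 push 4 @ unit cost 18 (adds 72)
total cost = 458

Minimum cost for 42 units: 458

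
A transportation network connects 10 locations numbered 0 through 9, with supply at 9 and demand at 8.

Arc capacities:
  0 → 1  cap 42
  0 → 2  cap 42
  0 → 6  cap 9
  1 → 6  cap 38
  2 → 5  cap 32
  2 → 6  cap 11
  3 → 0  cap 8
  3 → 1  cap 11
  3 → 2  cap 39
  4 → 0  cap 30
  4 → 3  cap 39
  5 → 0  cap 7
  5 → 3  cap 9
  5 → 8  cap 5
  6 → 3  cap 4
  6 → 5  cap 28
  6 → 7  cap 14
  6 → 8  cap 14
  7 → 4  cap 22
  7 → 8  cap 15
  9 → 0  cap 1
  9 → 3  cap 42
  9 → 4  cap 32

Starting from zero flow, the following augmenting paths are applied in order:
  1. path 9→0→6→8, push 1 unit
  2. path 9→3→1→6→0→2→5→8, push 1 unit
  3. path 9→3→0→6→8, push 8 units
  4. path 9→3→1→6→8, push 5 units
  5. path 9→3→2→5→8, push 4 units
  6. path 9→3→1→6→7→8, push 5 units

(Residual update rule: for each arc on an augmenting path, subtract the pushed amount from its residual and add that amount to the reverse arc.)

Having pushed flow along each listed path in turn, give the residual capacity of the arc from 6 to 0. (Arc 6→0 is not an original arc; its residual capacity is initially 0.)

after path 1 (9→0→6→8, push 1): res(6,0)=1
after path 2 (9→3→1→6→0→2→5→8, push 1): res(6,0)=0
after path 3 (9→3→0→6→8, push 8): res(6,0)=8
after path 4 (9→3→1→6→8, push 5): res(6,0)=8
after path 5 (9→3→2→5→8, push 4): res(6,0)=8
after path 6 (9→3→1→6→7→8, push 5): res(6,0)=8

Residual capacity of (6,0): 8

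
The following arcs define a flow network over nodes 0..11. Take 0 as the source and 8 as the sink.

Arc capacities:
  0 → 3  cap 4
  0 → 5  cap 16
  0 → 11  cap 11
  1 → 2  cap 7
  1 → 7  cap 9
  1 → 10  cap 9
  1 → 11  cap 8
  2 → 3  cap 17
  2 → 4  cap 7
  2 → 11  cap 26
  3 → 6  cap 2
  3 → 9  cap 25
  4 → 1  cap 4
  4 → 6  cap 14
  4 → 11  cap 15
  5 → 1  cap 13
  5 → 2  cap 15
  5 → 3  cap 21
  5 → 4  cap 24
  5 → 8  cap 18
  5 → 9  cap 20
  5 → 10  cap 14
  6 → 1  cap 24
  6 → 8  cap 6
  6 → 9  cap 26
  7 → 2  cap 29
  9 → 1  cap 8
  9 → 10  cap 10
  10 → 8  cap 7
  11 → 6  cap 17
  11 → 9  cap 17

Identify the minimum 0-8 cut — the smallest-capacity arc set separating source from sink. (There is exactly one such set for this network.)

augment #1: 0→5→8 push 16
augment #2: 0→3→6→8 push 2
augment #3: 0→11→6→8 push 4
augment #4: 0→3→9→10→8 push 2
augment #5: 0→11→9→10→8 push 5
max flow = 29; residual-reachable set from 0 gives S-side
cut edges (S→T): {(0,5), (6,8), (10,8)} total cap 29

Min-cut arcs: {(0,5), (6,8), (10,8)} (total capacity 29)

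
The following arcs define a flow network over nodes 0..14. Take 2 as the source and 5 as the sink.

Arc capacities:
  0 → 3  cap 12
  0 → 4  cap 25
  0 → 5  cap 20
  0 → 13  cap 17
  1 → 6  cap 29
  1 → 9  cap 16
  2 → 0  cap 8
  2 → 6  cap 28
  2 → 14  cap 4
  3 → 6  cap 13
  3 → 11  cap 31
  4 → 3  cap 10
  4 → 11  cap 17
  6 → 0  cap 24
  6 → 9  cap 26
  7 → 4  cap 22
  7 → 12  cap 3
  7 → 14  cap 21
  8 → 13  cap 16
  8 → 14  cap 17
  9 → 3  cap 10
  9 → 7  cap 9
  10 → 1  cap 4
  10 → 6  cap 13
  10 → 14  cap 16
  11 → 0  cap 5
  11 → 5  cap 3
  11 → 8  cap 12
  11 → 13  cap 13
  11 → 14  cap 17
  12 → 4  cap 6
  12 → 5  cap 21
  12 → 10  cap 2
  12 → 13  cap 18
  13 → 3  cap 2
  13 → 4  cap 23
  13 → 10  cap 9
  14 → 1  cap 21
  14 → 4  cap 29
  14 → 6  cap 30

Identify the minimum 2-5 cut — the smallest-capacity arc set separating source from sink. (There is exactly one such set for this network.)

augment #1: 2→0→5 push 8
augment #2: 2→6→0→5 push 12
augment #3: 2→14→4→11→5 push 3
augment #4: 2→6→9→7→12→5 push 3
max flow = 26; residual-reachable set from 2 gives S-side
cut edges (S→T): {(0,5), (7,12), (11,5)} total cap 26

Min-cut arcs: {(0,5), (7,12), (11,5)} (total capacity 26)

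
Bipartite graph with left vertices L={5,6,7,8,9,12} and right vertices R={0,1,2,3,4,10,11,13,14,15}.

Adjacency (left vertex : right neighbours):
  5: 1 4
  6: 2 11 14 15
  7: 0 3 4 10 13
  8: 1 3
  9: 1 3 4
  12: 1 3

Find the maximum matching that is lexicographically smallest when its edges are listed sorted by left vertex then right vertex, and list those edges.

|M| = 5 (so the lex-smallest maximum matching has 5 edges)
process left vertices in ascending order; for each, take the smallest-labelled available neighbour that still permits 5 edges overall, or leave it unmatched if none does
lex-smallest matching: {5-1, 6-2, 7-0, 8-3, 9-4}

Lex-smallest maximum matching: {(5,1), (6,2), (7,0), (8,3), (9,4)}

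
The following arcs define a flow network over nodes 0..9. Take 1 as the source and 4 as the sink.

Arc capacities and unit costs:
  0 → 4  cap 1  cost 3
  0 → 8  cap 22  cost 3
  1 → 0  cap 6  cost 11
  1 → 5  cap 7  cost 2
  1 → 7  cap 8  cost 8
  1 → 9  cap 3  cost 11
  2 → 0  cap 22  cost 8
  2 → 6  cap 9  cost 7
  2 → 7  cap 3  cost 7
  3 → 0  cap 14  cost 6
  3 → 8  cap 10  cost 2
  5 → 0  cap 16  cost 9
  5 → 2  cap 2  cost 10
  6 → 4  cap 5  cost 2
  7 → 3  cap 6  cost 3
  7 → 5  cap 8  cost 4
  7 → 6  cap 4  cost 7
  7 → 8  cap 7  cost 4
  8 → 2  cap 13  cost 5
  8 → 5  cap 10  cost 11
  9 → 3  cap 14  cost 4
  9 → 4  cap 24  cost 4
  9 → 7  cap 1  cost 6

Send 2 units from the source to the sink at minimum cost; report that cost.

Minimum cost for 2 units: 29

shortest-cost path #1: 1→0→4 push 1 @ unit cost 14 (adds 14)
shortest-cost path #2: 1→9→4 push 1 @ unit cost 15 (adds 15)
total cost = 29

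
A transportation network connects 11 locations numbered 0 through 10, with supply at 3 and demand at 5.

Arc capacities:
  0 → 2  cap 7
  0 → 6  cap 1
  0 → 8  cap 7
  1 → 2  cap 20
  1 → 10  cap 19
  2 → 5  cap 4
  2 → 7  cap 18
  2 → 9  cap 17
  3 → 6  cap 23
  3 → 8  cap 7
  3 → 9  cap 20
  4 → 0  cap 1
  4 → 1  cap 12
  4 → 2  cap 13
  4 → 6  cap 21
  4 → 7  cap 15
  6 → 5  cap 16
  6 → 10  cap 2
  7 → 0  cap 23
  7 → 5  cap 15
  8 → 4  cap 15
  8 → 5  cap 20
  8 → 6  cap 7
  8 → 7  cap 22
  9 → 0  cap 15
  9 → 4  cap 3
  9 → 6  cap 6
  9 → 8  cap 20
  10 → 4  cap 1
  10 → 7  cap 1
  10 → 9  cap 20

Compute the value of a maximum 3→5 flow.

augment #1: 3→6→5 bottleneck 16, total now 16
augment #2: 3→8→5 bottleneck 7, total now 23
augment #3: 3→9→8→5 bottleneck 13, total now 36
augment #4: 3→6→10→7→5 bottleneck 1, total now 37
augment #5: 3→9→0→2→5 bottleneck 4, total now 41
augment #6: 3→9→4→7→5 bottleneck 3, total now 44
augment #7: 3→6→10→4→7→5 bottleneck 1, total now 45

Maximum flow value: 45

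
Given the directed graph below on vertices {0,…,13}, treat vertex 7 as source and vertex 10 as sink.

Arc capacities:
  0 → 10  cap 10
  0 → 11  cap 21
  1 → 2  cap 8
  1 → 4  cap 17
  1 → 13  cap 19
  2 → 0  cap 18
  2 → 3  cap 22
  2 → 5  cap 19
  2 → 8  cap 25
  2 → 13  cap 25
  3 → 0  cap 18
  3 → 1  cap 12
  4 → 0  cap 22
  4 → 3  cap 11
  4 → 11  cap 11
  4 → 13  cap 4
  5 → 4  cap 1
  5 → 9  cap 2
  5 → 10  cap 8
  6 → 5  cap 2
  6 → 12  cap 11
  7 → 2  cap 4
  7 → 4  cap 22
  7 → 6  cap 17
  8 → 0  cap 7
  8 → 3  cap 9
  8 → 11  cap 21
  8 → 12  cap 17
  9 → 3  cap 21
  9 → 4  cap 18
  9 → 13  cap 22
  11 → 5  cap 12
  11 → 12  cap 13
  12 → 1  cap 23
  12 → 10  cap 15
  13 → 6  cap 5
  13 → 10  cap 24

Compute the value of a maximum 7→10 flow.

Maximum flow value: 39

augment #1: 7→2→0→10 bottleneck 4, total now 4
augment #2: 7→4→0→10 bottleneck 6, total now 10
augment #3: 7→4→13→10 bottleneck 4, total now 14
augment #4: 7→6→5→10 bottleneck 2, total now 16
augment #5: 7→6→12→10 bottleneck 11, total now 27
augment #6: 7→4→11→5→10 bottleneck 6, total now 33
augment #7: 7→4→11→12→10 bottleneck 4, total now 37
augment #8: 7→4→0→2→13→10 bottleneck 2, total now 39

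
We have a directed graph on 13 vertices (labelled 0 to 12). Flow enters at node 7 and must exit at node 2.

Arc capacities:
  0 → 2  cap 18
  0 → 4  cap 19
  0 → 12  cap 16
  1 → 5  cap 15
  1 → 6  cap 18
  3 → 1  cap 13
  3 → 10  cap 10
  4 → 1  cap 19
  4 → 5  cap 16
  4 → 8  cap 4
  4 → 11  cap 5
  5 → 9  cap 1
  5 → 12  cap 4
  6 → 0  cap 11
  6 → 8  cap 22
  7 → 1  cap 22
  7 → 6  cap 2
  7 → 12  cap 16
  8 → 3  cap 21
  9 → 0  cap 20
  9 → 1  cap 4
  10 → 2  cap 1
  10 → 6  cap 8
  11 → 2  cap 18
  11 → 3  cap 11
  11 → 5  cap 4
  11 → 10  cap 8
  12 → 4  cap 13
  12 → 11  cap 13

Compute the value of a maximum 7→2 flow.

augment #1: 7→6→0→2 bottleneck 2, total now 2
augment #2: 7→12→11→2 bottleneck 13, total now 15
augment #3: 7→1→6→0→2 bottleneck 9, total now 24
augment #4: 7→12→4→11→2 bottleneck 3, total now 27
augment #5: 7→1→5→9→0→2 bottleneck 1, total now 28
augment #6: 7→1→5→12→4→11→2 bottleneck 2, total now 30
augment #7: 7→1→6→8→3→10→2 bottleneck 1, total now 31

Maximum flow value: 31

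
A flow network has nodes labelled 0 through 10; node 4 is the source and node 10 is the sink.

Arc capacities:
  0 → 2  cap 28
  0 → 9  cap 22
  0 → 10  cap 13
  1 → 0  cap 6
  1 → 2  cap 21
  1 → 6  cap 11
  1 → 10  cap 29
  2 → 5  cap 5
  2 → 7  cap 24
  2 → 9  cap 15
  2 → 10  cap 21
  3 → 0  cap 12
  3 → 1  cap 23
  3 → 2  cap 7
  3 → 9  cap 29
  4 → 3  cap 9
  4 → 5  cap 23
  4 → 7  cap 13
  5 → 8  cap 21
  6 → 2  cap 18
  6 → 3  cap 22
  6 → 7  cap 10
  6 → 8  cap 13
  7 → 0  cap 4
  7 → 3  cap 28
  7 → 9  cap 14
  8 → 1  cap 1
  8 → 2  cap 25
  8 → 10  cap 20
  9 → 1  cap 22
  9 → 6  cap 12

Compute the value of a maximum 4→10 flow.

augment #1: 4→3→0→10 bottleneck 9, total now 9
augment #2: 4→5→8→10 bottleneck 20, total now 29
augment #3: 4→7→0→10 bottleneck 4, total now 33
augment #4: 4→5→8→1→10 bottleneck 1, total now 34
augment #5: 4→7→3→1→10 bottleneck 9, total now 43

Maximum flow value: 43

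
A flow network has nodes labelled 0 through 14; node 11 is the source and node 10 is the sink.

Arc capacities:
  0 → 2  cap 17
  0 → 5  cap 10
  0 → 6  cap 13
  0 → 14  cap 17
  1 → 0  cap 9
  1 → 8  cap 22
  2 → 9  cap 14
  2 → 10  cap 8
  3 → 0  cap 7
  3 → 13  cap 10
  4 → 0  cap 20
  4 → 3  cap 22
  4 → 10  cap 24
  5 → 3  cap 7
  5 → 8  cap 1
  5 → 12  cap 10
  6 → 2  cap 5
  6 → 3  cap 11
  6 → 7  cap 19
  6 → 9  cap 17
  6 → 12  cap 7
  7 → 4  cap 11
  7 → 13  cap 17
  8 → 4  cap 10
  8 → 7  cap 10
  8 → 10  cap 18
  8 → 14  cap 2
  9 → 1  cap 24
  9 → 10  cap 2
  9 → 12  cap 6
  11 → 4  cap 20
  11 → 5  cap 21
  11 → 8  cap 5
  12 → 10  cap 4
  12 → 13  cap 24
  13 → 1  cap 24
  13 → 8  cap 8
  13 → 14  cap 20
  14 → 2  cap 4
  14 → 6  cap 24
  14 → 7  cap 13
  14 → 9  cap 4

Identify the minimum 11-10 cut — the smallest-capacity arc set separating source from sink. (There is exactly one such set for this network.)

augment #1: 11→4→10 push 20
augment #2: 11→8→10 push 5
augment #3: 11→5→8→10 push 1
augment #4: 11→5→12→10 push 4
augment #5: 11→5→3→0→2→10 push 7
augment #6: 11→5→12→13→8→10 push 6
max flow = 43; residual-reachable set from 11 gives S-side
cut edges (S→T): {(5,3), (5,8), (5,12), (11,4), (11,8)} total cap 43

Min-cut arcs: {(5,3), (5,8), (5,12), (11,4), (11,8)} (total capacity 43)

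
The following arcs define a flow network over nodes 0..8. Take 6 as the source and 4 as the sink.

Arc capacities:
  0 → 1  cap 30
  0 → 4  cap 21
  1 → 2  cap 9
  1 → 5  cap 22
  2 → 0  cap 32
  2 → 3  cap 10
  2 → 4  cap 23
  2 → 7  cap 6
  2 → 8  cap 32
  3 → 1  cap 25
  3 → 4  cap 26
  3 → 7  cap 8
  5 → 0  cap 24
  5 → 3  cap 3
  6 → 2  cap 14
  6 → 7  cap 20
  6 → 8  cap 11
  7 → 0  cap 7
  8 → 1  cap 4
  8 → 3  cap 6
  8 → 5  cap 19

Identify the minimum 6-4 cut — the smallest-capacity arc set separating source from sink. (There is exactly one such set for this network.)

Min-cut arcs: {(6,2), (6,8), (7,0)} (total capacity 32)

augment #1: 6→2→4 push 14
augment #2: 6→7→0→4 push 7
augment #3: 6→8→3→4 push 6
augment #4: 6→8→1→2→4 push 4
augment #5: 6→8→5→0→4 push 1
max flow = 32; residual-reachable set from 6 gives S-side
cut edges (S→T): {(6,2), (6,8), (7,0)} total cap 32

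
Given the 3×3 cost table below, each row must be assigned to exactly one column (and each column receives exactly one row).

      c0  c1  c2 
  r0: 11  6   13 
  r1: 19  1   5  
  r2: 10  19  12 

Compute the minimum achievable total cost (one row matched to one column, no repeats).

optimal assignment: row0→col1 (cost 6), row1→col2 (cost 5), row2→col0 (cost 10)
total = 6 + 5 + 10 = 21

Minimum assignment cost: 21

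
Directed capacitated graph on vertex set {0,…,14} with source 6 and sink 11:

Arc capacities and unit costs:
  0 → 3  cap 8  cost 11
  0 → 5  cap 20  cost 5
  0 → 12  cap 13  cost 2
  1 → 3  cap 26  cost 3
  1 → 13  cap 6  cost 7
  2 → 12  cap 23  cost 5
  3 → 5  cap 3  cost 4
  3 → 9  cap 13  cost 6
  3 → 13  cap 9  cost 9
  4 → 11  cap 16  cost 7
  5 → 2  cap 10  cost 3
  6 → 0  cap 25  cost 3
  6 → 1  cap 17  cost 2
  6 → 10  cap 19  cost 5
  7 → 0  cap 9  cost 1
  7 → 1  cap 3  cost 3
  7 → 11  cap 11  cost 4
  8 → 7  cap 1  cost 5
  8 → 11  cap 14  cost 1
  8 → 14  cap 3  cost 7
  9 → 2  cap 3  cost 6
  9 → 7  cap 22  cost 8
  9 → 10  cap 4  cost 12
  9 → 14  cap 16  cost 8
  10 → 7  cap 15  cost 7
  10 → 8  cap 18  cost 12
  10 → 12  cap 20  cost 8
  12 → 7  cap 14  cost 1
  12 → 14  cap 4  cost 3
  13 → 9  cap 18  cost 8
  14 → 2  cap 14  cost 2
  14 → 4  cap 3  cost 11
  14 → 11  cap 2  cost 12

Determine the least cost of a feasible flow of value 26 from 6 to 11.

shortest-cost path #1: 6→0→12→7→11 push 11 @ unit cost 10 (adds 110)
shortest-cost path #2: 6→10→8→11 push 14 @ unit cost 18 (adds 252)
shortest-cost path #3: 6→0→12→14→11 push 1 @ unit cost 20 (adds 20)
total cost = 382

Minimum cost for 26 units: 382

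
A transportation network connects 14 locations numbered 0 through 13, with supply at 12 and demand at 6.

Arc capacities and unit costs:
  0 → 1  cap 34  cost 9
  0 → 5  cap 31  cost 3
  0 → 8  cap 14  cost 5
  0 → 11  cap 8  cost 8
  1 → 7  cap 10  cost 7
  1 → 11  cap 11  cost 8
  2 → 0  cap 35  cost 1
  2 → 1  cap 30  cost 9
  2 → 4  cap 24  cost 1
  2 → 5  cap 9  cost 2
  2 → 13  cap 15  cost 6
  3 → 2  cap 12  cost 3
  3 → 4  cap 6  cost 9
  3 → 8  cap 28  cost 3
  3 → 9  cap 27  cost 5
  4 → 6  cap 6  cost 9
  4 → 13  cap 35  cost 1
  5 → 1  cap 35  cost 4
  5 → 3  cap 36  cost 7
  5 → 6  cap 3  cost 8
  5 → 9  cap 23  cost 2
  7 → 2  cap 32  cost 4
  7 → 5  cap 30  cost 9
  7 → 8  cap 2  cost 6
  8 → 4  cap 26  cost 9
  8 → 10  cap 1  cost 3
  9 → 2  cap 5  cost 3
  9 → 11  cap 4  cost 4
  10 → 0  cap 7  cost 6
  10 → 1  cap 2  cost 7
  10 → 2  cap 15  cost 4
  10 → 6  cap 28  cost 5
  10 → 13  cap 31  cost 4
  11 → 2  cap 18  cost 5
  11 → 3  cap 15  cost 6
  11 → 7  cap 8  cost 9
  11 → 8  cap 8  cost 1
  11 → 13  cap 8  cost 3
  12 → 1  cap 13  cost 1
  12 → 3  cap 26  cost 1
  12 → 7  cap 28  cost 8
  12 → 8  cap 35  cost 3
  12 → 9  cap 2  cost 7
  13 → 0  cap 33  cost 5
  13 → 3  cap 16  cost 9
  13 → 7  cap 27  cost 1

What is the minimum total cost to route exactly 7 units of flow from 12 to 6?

Minimum cost for 7 units: 95

shortest-cost path #1: 12→8→10→6 push 1 @ unit cost 11 (adds 11)
shortest-cost path #2: 12→3→2→4→6 push 6 @ unit cost 14 (adds 84)
total cost = 95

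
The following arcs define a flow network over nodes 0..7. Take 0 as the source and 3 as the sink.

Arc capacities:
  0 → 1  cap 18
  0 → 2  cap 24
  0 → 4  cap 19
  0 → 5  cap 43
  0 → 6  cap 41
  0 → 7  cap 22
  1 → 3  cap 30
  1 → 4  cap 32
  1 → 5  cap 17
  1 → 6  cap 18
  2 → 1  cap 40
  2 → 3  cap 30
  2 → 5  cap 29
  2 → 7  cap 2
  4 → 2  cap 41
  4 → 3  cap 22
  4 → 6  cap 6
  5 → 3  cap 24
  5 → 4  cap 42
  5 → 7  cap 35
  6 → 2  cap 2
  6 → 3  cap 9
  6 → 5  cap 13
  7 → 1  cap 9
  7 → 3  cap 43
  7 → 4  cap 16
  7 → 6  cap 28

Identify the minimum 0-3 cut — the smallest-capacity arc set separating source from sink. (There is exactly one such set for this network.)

Min-cut arcs: {(0,1), (0,2), (0,4), (0,5), (0,7), (6,2), (6,3), (6,5)} (total capacity 150)

augment #1: 0→1→3 push 18
augment #2: 0→2→3 push 24
augment #3: 0→4→3 push 19
augment #4: 0→5→3 push 24
augment #5: 0→6→3 push 9
augment #6: 0→7→3 push 22
augment #7: 0→5→4→3 push 3
augment #8: 0→5→7→3 push 16
augment #9: 0→6→2→3 push 2
augment #10: 0→6→5→7→3 push 5
augment #11: 0→6→5→4→2→3 push 4
augment #12: 0→6→5→7→1→3 push 4
max flow = 150; residual-reachable set from 0 gives S-side
cut edges (S→T): {(0,1), (0,2), (0,4), (0,5), (0,7), (6,2), (6,3), (6,5)} total cap 150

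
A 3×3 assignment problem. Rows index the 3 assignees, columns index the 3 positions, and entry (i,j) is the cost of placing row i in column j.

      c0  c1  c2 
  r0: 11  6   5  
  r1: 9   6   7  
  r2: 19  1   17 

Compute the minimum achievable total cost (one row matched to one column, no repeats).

Minimum assignment cost: 15

optimal assignment: row0→col2 (cost 5), row1→col0 (cost 9), row2→col1 (cost 1)
total = 5 + 9 + 1 = 15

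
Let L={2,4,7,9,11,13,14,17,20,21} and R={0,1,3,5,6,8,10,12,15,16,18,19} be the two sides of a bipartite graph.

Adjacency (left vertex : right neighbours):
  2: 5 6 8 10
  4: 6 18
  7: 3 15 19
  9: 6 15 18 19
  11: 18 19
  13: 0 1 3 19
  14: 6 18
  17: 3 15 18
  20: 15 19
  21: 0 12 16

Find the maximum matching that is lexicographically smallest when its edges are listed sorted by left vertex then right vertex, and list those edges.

|M| = 8 (so the lex-smallest maximum matching has 8 edges)
process left vertices in ascending order; for each, take the smallest-labelled available neighbour that still permits 8 edges overall, or leave it unmatched if none does
lex-smallest matching: {2-5, 4-6, 7-3, 9-15, 11-18, 13-0, 20-19, 21-12}

Lex-smallest maximum matching: {(2,5), (4,6), (7,3), (9,15), (11,18), (13,0), (20,19), (21,12)}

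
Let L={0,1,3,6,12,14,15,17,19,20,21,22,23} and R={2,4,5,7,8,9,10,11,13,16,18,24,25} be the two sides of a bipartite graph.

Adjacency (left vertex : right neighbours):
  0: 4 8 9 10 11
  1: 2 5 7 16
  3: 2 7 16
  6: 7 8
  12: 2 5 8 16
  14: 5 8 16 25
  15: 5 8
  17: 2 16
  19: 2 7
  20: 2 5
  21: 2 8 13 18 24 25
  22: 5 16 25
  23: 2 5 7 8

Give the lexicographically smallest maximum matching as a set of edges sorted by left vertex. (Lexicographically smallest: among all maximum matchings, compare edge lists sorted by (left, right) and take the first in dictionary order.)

Lex-smallest maximum matching: {(0,4), (1,2), (3,7), (6,8), (12,5), (14,16), (21,13), (22,25)}

|M| = 8 (so the lex-smallest maximum matching has 8 edges)
process left vertices in ascending order; for each, take the smallest-labelled available neighbour that still permits 8 edges overall, or leave it unmatched if none does
lex-smallest matching: {0-4, 1-2, 3-7, 6-8, 12-5, 14-16, 21-13, 22-25}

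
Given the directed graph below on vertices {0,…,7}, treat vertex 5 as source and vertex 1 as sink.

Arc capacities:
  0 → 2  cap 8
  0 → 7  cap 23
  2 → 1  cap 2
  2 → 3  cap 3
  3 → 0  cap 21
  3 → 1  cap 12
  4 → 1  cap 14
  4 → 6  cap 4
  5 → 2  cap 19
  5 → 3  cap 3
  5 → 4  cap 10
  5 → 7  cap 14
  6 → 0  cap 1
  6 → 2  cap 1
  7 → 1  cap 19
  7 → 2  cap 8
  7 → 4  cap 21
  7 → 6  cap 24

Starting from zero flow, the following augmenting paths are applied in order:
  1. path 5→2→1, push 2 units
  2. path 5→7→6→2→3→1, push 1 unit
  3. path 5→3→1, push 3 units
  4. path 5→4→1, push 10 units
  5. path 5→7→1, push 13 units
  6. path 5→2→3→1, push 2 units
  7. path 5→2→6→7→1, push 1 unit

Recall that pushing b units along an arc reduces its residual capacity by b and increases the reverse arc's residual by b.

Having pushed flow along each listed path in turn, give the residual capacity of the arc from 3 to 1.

after path 1 (5→2→1, push 2): res(3,1)=12
after path 2 (5→7→6→2→3→1, push 1): res(3,1)=11
after path 3 (5→3→1, push 3): res(3,1)=8
after path 4 (5→4→1, push 10): res(3,1)=8
after path 5 (5→7→1, push 13): res(3,1)=8
after path 6 (5→2→3→1, push 2): res(3,1)=6
after path 7 (5→2→6→7→1, push 1): res(3,1)=6

Residual capacity of (3,1): 6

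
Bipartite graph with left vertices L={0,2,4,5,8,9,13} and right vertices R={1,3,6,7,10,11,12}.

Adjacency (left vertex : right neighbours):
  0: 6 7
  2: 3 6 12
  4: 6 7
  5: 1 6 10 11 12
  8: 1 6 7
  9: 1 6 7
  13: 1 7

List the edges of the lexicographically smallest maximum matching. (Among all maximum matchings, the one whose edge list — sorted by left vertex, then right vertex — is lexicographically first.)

Lex-smallest maximum matching: {(0,6), (2,3), (4,7), (5,10), (8,1)}

|M| = 5 (so the lex-smallest maximum matching has 5 edges)
process left vertices in ascending order; for each, take the smallest-labelled available neighbour that still permits 5 edges overall, or leave it unmatched if none does
lex-smallest matching: {0-6, 2-3, 4-7, 5-10, 8-1}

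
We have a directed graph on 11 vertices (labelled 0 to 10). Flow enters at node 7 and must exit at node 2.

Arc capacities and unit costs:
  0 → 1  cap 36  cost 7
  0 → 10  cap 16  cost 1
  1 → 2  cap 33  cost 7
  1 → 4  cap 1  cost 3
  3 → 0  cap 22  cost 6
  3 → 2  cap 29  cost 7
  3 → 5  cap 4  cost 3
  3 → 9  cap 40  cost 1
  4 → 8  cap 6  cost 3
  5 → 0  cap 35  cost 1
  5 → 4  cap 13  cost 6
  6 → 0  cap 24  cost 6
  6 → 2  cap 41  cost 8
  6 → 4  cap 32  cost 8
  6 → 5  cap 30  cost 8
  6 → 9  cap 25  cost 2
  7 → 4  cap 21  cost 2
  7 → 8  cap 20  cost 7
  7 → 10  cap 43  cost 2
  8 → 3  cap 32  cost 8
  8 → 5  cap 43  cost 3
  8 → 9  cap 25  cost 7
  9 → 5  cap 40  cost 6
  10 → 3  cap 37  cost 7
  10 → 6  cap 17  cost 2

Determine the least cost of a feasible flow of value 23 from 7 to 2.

shortest-cost path #1: 7→10→6→2 push 17 @ unit cost 12 (adds 204)
shortest-cost path #2: 7→10→3→2 push 6 @ unit cost 16 (adds 96)
total cost = 300

Minimum cost for 23 units: 300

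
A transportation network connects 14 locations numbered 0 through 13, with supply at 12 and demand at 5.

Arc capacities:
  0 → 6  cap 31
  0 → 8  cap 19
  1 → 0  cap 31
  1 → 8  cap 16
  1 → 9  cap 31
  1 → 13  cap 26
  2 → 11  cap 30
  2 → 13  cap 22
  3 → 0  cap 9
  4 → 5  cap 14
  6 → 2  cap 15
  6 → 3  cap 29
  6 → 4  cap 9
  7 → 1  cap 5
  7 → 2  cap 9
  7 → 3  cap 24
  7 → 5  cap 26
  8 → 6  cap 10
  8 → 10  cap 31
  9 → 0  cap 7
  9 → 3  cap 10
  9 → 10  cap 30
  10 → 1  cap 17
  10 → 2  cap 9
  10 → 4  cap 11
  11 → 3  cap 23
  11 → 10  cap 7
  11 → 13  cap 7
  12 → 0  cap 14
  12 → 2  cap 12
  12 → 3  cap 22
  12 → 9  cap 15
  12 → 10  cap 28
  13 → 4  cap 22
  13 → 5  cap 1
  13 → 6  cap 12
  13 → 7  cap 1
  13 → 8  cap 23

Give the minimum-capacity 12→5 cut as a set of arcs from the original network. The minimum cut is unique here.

Min-cut arcs: {(4,5), (13,5), (13,7)} (total capacity 16)

augment #1: 12→2→13→5 push 1
augment #2: 12→10→4→5 push 11
augment #3: 12→0→6→4→5 push 3
augment #4: 12→2→13→7→5 push 1
max flow = 16; residual-reachable set from 12 gives S-side
cut edges (S→T): {(4,5), (13,5), (13,7)} total cap 16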